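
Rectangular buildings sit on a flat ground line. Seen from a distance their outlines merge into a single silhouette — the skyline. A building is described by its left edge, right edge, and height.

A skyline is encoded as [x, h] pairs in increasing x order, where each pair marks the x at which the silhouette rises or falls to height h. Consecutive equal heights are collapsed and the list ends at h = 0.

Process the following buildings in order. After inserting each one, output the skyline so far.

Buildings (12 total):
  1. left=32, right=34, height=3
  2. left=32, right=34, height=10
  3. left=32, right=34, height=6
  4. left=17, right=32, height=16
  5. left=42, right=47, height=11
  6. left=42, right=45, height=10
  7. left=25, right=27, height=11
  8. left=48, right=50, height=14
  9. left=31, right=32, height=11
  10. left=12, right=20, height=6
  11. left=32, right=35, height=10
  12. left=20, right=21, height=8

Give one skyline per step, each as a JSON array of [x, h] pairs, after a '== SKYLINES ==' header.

== SKYLINES ==
[[32,3],[34,0]]
[[32,10],[34,0]]
[[32,10],[34,0]]
[[17,16],[32,10],[34,0]]
[[17,16],[32,10],[34,0],[42,11],[47,0]]
[[17,16],[32,10],[34,0],[42,11],[47,0]]
[[17,16],[32,10],[34,0],[42,11],[47,0]]
[[17,16],[32,10],[34,0],[42,11],[47,0],[48,14],[50,0]]
[[17,16],[32,10],[34,0],[42,11],[47,0],[48,14],[50,0]]
[[12,6],[17,16],[32,10],[34,0],[42,11],[47,0],[48,14],[50,0]]
[[12,6],[17,16],[32,10],[35,0],[42,11],[47,0],[48,14],[50,0]]
[[12,6],[17,16],[32,10],[35,0],[42,11],[47,0],[48,14],[50,0]]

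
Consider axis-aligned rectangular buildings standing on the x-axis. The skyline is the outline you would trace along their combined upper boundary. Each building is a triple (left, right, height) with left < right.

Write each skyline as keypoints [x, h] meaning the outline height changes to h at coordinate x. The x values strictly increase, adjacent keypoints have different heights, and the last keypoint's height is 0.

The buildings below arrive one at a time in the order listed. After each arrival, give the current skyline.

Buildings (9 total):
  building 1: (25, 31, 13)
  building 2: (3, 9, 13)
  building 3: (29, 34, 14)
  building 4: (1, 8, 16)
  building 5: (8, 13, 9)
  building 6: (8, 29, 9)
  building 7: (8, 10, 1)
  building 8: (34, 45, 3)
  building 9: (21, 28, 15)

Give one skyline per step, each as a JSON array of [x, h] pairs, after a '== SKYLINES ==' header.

== SKYLINES ==
[[25,13],[31,0]]
[[3,13],[9,0],[25,13],[31,0]]
[[3,13],[9,0],[25,13],[29,14],[34,0]]
[[1,16],[8,13],[9,0],[25,13],[29,14],[34,0]]
[[1,16],[8,13],[9,9],[13,0],[25,13],[29,14],[34,0]]
[[1,16],[8,13],[9,9],[25,13],[29,14],[34,0]]
[[1,16],[8,13],[9,9],[25,13],[29,14],[34,0]]
[[1,16],[8,13],[9,9],[25,13],[29,14],[34,3],[45,0]]
[[1,16],[8,13],[9,9],[21,15],[28,13],[29,14],[34,3],[45,0]]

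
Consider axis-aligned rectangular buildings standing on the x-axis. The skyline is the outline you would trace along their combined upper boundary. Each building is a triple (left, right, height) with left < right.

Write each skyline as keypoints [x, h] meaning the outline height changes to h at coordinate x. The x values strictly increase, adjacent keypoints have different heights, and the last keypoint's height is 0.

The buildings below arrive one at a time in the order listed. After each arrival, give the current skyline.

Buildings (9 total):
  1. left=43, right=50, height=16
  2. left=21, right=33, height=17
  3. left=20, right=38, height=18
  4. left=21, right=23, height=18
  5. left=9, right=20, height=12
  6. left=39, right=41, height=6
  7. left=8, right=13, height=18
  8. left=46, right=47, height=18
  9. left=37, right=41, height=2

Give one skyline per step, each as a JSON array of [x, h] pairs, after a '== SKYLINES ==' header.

== SKYLINES ==
[[43,16],[50,0]]
[[21,17],[33,0],[43,16],[50,0]]
[[20,18],[38,0],[43,16],[50,0]]
[[20,18],[38,0],[43,16],[50,0]]
[[9,12],[20,18],[38,0],[43,16],[50,0]]
[[9,12],[20,18],[38,0],[39,6],[41,0],[43,16],[50,0]]
[[8,18],[13,12],[20,18],[38,0],[39,6],[41,0],[43,16],[50,0]]
[[8,18],[13,12],[20,18],[38,0],[39,6],[41,0],[43,16],[46,18],[47,16],[50,0]]
[[8,18],[13,12],[20,18],[38,2],[39,6],[41,0],[43,16],[46,18],[47,16],[50,0]]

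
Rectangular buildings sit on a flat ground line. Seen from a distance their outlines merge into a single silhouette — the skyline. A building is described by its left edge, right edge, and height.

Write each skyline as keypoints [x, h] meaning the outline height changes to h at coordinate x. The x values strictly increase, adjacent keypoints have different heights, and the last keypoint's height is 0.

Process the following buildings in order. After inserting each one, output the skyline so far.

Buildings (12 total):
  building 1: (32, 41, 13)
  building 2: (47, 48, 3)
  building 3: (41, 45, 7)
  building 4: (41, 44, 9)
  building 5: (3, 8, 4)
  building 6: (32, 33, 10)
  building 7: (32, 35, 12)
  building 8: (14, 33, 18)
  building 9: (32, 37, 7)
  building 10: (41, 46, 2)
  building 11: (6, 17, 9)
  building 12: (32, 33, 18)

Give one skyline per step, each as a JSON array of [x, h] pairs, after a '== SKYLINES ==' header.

== SKYLINES ==
[[32,13],[41,0]]
[[32,13],[41,0],[47,3],[48,0]]
[[32,13],[41,7],[45,0],[47,3],[48,0]]
[[32,13],[41,9],[44,7],[45,0],[47,3],[48,0]]
[[3,4],[8,0],[32,13],[41,9],[44,7],[45,0],[47,3],[48,0]]
[[3,4],[8,0],[32,13],[41,9],[44,7],[45,0],[47,3],[48,0]]
[[3,4],[8,0],[32,13],[41,9],[44,7],[45,0],[47,3],[48,0]]
[[3,4],[8,0],[14,18],[33,13],[41,9],[44,7],[45,0],[47,3],[48,0]]
[[3,4],[8,0],[14,18],[33,13],[41,9],[44,7],[45,0],[47,3],[48,0]]
[[3,4],[8,0],[14,18],[33,13],[41,9],[44,7],[45,2],[46,0],[47,3],[48,0]]
[[3,4],[6,9],[14,18],[33,13],[41,9],[44,7],[45,2],[46,0],[47,3],[48,0]]
[[3,4],[6,9],[14,18],[33,13],[41,9],[44,7],[45,2],[46,0],[47,3],[48,0]]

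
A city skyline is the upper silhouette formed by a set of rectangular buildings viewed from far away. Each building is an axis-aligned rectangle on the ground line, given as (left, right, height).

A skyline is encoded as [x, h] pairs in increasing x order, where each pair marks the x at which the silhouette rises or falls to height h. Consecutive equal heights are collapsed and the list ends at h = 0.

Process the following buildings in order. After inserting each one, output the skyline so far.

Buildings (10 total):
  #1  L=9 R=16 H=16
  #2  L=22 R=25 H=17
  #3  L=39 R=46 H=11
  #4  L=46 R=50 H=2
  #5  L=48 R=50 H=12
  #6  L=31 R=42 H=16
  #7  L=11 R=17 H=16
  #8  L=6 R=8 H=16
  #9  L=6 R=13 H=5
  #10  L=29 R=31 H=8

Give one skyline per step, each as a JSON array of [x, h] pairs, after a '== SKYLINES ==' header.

== SKYLINES ==
[[9,16],[16,0]]
[[9,16],[16,0],[22,17],[25,0]]
[[9,16],[16,0],[22,17],[25,0],[39,11],[46,0]]
[[9,16],[16,0],[22,17],[25,0],[39,11],[46,2],[50,0]]
[[9,16],[16,0],[22,17],[25,0],[39,11],[46,2],[48,12],[50,0]]
[[9,16],[16,0],[22,17],[25,0],[31,16],[42,11],[46,2],[48,12],[50,0]]
[[9,16],[17,0],[22,17],[25,0],[31,16],[42,11],[46,2],[48,12],[50,0]]
[[6,16],[8,0],[9,16],[17,0],[22,17],[25,0],[31,16],[42,11],[46,2],[48,12],[50,0]]
[[6,16],[8,5],[9,16],[17,0],[22,17],[25,0],[31,16],[42,11],[46,2],[48,12],[50,0]]
[[6,16],[8,5],[9,16],[17,0],[22,17],[25,0],[29,8],[31,16],[42,11],[46,2],[48,12],[50,0]]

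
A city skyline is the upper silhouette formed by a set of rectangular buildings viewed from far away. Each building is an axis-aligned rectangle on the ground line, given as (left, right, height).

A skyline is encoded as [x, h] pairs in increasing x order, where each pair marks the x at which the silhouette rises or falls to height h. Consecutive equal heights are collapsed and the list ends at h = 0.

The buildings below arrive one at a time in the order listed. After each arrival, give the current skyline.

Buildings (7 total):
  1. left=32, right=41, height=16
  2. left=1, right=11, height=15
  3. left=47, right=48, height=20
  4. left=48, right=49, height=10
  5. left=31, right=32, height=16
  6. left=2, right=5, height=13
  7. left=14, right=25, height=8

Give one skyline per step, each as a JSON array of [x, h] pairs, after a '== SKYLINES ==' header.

== SKYLINES ==
[[32,16],[41,0]]
[[1,15],[11,0],[32,16],[41,0]]
[[1,15],[11,0],[32,16],[41,0],[47,20],[48,0]]
[[1,15],[11,0],[32,16],[41,0],[47,20],[48,10],[49,0]]
[[1,15],[11,0],[31,16],[41,0],[47,20],[48,10],[49,0]]
[[1,15],[11,0],[31,16],[41,0],[47,20],[48,10],[49,0]]
[[1,15],[11,0],[14,8],[25,0],[31,16],[41,0],[47,20],[48,10],[49,0]]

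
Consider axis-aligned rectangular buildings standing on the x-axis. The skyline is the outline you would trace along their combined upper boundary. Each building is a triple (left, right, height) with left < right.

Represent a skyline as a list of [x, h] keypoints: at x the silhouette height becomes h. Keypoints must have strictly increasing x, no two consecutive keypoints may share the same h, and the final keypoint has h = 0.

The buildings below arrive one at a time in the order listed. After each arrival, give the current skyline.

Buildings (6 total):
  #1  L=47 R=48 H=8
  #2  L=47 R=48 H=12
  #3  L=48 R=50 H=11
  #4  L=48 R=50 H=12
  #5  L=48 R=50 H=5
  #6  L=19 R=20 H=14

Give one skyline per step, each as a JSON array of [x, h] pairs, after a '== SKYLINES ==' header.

== SKYLINES ==
[[47,8],[48,0]]
[[47,12],[48,0]]
[[47,12],[48,11],[50,0]]
[[47,12],[50,0]]
[[47,12],[50,0]]
[[19,14],[20,0],[47,12],[50,0]]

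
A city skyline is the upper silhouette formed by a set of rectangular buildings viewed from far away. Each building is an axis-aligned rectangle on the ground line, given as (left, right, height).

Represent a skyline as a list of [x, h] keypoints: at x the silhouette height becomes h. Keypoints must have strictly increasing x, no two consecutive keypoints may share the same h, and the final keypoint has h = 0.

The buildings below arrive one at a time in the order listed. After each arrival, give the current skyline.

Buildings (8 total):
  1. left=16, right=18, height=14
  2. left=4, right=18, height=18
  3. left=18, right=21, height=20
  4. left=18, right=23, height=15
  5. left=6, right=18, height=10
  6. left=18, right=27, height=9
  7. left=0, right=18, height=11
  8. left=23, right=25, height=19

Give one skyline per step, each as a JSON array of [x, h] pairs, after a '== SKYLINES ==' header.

== SKYLINES ==
[[16,14],[18,0]]
[[4,18],[18,0]]
[[4,18],[18,20],[21,0]]
[[4,18],[18,20],[21,15],[23,0]]
[[4,18],[18,20],[21,15],[23,0]]
[[4,18],[18,20],[21,15],[23,9],[27,0]]
[[0,11],[4,18],[18,20],[21,15],[23,9],[27,0]]
[[0,11],[4,18],[18,20],[21,15],[23,19],[25,9],[27,0]]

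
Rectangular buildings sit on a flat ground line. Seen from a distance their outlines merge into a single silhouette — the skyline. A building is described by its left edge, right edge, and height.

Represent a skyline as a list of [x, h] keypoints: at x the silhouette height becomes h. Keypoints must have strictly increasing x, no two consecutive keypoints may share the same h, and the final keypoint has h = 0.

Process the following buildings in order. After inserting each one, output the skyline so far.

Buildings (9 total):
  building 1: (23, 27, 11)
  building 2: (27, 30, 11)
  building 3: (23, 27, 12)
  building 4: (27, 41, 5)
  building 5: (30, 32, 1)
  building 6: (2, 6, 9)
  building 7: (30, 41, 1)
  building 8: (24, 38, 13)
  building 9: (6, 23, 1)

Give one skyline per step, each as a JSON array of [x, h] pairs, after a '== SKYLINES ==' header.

== SKYLINES ==
[[23,11],[27,0]]
[[23,11],[30,0]]
[[23,12],[27,11],[30,0]]
[[23,12],[27,11],[30,5],[41,0]]
[[23,12],[27,11],[30,5],[41,0]]
[[2,9],[6,0],[23,12],[27,11],[30,5],[41,0]]
[[2,9],[6,0],[23,12],[27,11],[30,5],[41,0]]
[[2,9],[6,0],[23,12],[24,13],[38,5],[41,0]]
[[2,9],[6,1],[23,12],[24,13],[38,5],[41,0]]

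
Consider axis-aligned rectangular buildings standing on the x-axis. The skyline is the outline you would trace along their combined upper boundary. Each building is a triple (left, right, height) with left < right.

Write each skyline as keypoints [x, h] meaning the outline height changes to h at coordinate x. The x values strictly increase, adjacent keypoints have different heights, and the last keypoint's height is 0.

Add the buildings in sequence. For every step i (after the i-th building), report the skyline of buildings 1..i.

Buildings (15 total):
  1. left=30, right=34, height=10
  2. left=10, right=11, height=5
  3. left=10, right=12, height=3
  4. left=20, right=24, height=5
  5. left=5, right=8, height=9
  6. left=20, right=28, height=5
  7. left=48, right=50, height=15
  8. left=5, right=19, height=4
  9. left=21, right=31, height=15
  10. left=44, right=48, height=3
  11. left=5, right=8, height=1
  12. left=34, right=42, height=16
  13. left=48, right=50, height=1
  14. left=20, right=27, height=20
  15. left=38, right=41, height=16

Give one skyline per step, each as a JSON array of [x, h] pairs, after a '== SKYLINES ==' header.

== SKYLINES ==
[[30,10],[34,0]]
[[10,5],[11,0],[30,10],[34,0]]
[[10,5],[11,3],[12,0],[30,10],[34,0]]
[[10,5],[11,3],[12,0],[20,5],[24,0],[30,10],[34,0]]
[[5,9],[8,0],[10,5],[11,3],[12,0],[20,5],[24,0],[30,10],[34,0]]
[[5,9],[8,0],[10,5],[11,3],[12,0],[20,5],[28,0],[30,10],[34,0]]
[[5,9],[8,0],[10,5],[11,3],[12,0],[20,5],[28,0],[30,10],[34,0],[48,15],[50,0]]
[[5,9],[8,4],[10,5],[11,4],[19,0],[20,5],[28,0],[30,10],[34,0],[48,15],[50,0]]
[[5,9],[8,4],[10,5],[11,4],[19,0],[20,5],[21,15],[31,10],[34,0],[48,15],[50,0]]
[[5,9],[8,4],[10,5],[11,4],[19,0],[20,5],[21,15],[31,10],[34,0],[44,3],[48,15],[50,0]]
[[5,9],[8,4],[10,5],[11,4],[19,0],[20,5],[21,15],[31,10],[34,0],[44,3],[48,15],[50,0]]
[[5,9],[8,4],[10,5],[11,4],[19,0],[20,5],[21,15],[31,10],[34,16],[42,0],[44,3],[48,15],[50,0]]
[[5,9],[8,4],[10,5],[11,4],[19,0],[20,5],[21,15],[31,10],[34,16],[42,0],[44,3],[48,15],[50,0]]
[[5,9],[8,4],[10,5],[11,4],[19,0],[20,20],[27,15],[31,10],[34,16],[42,0],[44,3],[48,15],[50,0]]
[[5,9],[8,4],[10,5],[11,4],[19,0],[20,20],[27,15],[31,10],[34,16],[42,0],[44,3],[48,15],[50,0]]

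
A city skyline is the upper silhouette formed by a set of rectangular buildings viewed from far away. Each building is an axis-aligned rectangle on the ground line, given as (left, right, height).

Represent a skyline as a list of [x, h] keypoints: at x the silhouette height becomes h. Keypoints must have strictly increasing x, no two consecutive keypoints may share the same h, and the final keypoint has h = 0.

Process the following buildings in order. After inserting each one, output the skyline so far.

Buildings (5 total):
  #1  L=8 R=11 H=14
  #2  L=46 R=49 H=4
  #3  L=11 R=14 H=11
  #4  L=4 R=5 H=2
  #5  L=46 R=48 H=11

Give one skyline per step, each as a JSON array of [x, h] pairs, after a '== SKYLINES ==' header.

== SKYLINES ==
[[8,14],[11,0]]
[[8,14],[11,0],[46,4],[49,0]]
[[8,14],[11,11],[14,0],[46,4],[49,0]]
[[4,2],[5,0],[8,14],[11,11],[14,0],[46,4],[49,0]]
[[4,2],[5,0],[8,14],[11,11],[14,0],[46,11],[48,4],[49,0]]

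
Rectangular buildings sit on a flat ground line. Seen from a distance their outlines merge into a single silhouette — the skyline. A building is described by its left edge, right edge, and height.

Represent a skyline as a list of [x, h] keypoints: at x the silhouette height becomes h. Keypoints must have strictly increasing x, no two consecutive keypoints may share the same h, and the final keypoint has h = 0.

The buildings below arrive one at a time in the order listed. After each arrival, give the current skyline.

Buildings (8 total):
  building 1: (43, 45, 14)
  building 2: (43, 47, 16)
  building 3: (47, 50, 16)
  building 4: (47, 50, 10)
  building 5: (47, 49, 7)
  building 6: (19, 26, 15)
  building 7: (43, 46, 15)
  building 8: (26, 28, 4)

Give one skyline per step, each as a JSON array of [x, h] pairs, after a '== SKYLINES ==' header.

== SKYLINES ==
[[43,14],[45,0]]
[[43,16],[47,0]]
[[43,16],[50,0]]
[[43,16],[50,0]]
[[43,16],[50,0]]
[[19,15],[26,0],[43,16],[50,0]]
[[19,15],[26,0],[43,16],[50,0]]
[[19,15],[26,4],[28,0],[43,16],[50,0]]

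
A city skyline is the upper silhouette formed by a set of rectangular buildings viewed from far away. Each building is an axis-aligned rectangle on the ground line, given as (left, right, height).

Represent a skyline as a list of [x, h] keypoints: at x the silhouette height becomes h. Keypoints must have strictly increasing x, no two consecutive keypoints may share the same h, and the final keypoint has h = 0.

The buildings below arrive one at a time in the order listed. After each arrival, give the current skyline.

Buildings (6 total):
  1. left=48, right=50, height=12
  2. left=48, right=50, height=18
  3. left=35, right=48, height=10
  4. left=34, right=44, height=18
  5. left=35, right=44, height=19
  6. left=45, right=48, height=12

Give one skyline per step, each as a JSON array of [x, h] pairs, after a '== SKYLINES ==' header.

== SKYLINES ==
[[48,12],[50,0]]
[[48,18],[50,0]]
[[35,10],[48,18],[50,0]]
[[34,18],[44,10],[48,18],[50,0]]
[[34,18],[35,19],[44,10],[48,18],[50,0]]
[[34,18],[35,19],[44,10],[45,12],[48,18],[50,0]]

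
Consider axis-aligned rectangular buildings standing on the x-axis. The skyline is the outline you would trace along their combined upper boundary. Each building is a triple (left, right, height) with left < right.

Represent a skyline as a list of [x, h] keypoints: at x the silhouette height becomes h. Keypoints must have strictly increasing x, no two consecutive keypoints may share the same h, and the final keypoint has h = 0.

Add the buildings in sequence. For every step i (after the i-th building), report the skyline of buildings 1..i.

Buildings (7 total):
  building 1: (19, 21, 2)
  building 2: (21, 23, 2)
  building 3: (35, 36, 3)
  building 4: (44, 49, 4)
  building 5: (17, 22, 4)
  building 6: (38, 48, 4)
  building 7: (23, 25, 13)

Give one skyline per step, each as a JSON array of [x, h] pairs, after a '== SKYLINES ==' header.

== SKYLINES ==
[[19,2],[21,0]]
[[19,2],[23,0]]
[[19,2],[23,0],[35,3],[36,0]]
[[19,2],[23,0],[35,3],[36,0],[44,4],[49,0]]
[[17,4],[22,2],[23,0],[35,3],[36,0],[44,4],[49,0]]
[[17,4],[22,2],[23,0],[35,3],[36,0],[38,4],[49,0]]
[[17,4],[22,2],[23,13],[25,0],[35,3],[36,0],[38,4],[49,0]]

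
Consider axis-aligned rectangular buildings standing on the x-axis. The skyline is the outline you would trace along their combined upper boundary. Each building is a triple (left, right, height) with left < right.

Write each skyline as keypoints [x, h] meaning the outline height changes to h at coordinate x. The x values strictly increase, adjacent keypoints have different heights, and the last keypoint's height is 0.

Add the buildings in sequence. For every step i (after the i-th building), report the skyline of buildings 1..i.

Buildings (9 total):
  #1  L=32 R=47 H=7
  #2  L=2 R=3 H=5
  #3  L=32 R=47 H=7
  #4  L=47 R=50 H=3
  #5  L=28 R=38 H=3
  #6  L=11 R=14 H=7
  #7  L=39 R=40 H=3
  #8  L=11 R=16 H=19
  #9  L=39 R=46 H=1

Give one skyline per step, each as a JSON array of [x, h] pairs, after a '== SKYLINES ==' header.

== SKYLINES ==
[[32,7],[47,0]]
[[2,5],[3,0],[32,7],[47,0]]
[[2,5],[3,0],[32,7],[47,0]]
[[2,5],[3,0],[32,7],[47,3],[50,0]]
[[2,5],[3,0],[28,3],[32,7],[47,3],[50,0]]
[[2,5],[3,0],[11,7],[14,0],[28,3],[32,7],[47,3],[50,0]]
[[2,5],[3,0],[11,7],[14,0],[28,3],[32,7],[47,3],[50,0]]
[[2,5],[3,0],[11,19],[16,0],[28,3],[32,7],[47,3],[50,0]]
[[2,5],[3,0],[11,19],[16,0],[28,3],[32,7],[47,3],[50,0]]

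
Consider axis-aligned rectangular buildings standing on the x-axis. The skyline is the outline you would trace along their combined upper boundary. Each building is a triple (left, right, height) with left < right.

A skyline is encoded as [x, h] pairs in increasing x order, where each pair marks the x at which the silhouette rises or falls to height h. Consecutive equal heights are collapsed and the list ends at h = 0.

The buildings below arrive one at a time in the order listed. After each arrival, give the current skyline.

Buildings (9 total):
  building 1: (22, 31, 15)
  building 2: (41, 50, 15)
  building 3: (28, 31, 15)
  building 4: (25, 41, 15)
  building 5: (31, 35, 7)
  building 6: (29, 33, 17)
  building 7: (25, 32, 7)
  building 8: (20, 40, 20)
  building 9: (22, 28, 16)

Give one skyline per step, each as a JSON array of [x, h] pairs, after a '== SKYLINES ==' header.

== SKYLINES ==
[[22,15],[31,0]]
[[22,15],[31,0],[41,15],[50,0]]
[[22,15],[31,0],[41,15],[50,0]]
[[22,15],[50,0]]
[[22,15],[50,0]]
[[22,15],[29,17],[33,15],[50,0]]
[[22,15],[29,17],[33,15],[50,0]]
[[20,20],[40,15],[50,0]]
[[20,20],[40,15],[50,0]]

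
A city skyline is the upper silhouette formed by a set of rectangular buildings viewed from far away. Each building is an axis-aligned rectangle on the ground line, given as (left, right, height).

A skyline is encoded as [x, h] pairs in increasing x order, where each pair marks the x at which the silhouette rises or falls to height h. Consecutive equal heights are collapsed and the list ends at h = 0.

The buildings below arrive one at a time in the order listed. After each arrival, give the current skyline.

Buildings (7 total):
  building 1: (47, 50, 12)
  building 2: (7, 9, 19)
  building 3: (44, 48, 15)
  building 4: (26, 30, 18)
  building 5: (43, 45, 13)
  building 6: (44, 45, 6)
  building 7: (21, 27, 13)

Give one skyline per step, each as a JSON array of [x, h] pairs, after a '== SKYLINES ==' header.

== SKYLINES ==
[[47,12],[50,0]]
[[7,19],[9,0],[47,12],[50,0]]
[[7,19],[9,0],[44,15],[48,12],[50,0]]
[[7,19],[9,0],[26,18],[30,0],[44,15],[48,12],[50,0]]
[[7,19],[9,0],[26,18],[30,0],[43,13],[44,15],[48,12],[50,0]]
[[7,19],[9,0],[26,18],[30,0],[43,13],[44,15],[48,12],[50,0]]
[[7,19],[9,0],[21,13],[26,18],[30,0],[43,13],[44,15],[48,12],[50,0]]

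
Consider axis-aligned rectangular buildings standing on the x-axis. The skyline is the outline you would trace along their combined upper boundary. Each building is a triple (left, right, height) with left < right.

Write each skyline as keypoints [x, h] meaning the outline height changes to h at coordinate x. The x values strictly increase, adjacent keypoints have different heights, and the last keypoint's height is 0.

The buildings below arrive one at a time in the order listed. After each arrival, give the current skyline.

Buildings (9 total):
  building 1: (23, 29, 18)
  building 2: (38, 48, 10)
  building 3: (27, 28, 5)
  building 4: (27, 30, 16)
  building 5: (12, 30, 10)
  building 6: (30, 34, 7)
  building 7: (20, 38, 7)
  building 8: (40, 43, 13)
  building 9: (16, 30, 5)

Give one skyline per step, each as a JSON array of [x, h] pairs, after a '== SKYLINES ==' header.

== SKYLINES ==
[[23,18],[29,0]]
[[23,18],[29,0],[38,10],[48,0]]
[[23,18],[29,0],[38,10],[48,0]]
[[23,18],[29,16],[30,0],[38,10],[48,0]]
[[12,10],[23,18],[29,16],[30,0],[38,10],[48,0]]
[[12,10],[23,18],[29,16],[30,7],[34,0],[38,10],[48,0]]
[[12,10],[23,18],[29,16],[30,7],[38,10],[48,0]]
[[12,10],[23,18],[29,16],[30,7],[38,10],[40,13],[43,10],[48,0]]
[[12,10],[23,18],[29,16],[30,7],[38,10],[40,13],[43,10],[48,0]]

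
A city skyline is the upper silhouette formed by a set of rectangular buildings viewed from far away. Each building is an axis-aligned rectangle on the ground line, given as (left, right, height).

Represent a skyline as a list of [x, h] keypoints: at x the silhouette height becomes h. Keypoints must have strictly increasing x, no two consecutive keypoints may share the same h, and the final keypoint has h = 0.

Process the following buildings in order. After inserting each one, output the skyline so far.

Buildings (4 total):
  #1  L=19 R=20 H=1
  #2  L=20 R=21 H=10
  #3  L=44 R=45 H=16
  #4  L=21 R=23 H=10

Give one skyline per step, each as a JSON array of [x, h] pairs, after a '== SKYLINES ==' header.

== SKYLINES ==
[[19,1],[20,0]]
[[19,1],[20,10],[21,0]]
[[19,1],[20,10],[21,0],[44,16],[45,0]]
[[19,1],[20,10],[23,0],[44,16],[45,0]]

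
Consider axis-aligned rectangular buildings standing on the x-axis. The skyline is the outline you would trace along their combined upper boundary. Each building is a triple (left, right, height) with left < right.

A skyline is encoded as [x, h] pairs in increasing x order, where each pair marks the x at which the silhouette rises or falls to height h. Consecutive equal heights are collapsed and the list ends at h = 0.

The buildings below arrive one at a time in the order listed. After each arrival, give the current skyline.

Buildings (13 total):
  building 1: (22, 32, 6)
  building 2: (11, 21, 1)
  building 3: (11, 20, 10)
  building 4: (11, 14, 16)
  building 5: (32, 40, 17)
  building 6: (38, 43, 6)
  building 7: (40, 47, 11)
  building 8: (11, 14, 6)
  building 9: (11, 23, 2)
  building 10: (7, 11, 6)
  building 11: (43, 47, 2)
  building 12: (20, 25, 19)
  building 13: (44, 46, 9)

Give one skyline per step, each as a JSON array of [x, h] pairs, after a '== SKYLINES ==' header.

== SKYLINES ==
[[22,6],[32,0]]
[[11,1],[21,0],[22,6],[32,0]]
[[11,10],[20,1],[21,0],[22,6],[32,0]]
[[11,16],[14,10],[20,1],[21,0],[22,6],[32,0]]
[[11,16],[14,10],[20,1],[21,0],[22,6],[32,17],[40,0]]
[[11,16],[14,10],[20,1],[21,0],[22,6],[32,17],[40,6],[43,0]]
[[11,16],[14,10],[20,1],[21,0],[22,6],[32,17],[40,11],[47,0]]
[[11,16],[14,10],[20,1],[21,0],[22,6],[32,17],[40,11],[47,0]]
[[11,16],[14,10],[20,2],[22,6],[32,17],[40,11],[47,0]]
[[7,6],[11,16],[14,10],[20,2],[22,6],[32,17],[40,11],[47,0]]
[[7,6],[11,16],[14,10],[20,2],[22,6],[32,17],[40,11],[47,0]]
[[7,6],[11,16],[14,10],[20,19],[25,6],[32,17],[40,11],[47,0]]
[[7,6],[11,16],[14,10],[20,19],[25,6],[32,17],[40,11],[47,0]]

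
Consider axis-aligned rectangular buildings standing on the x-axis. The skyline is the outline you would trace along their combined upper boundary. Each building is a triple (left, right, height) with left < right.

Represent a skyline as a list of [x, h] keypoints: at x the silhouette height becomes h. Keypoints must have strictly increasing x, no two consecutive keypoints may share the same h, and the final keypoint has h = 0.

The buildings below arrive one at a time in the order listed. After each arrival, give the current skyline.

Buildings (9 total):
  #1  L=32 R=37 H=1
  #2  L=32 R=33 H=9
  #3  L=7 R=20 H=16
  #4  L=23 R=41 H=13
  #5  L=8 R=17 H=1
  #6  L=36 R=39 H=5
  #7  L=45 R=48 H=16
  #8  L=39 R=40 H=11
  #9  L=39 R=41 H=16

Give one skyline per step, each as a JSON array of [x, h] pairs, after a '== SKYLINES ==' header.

== SKYLINES ==
[[32,1],[37,0]]
[[32,9],[33,1],[37,0]]
[[7,16],[20,0],[32,9],[33,1],[37,0]]
[[7,16],[20,0],[23,13],[41,0]]
[[7,16],[20,0],[23,13],[41,0]]
[[7,16],[20,0],[23,13],[41,0]]
[[7,16],[20,0],[23,13],[41,0],[45,16],[48,0]]
[[7,16],[20,0],[23,13],[41,0],[45,16],[48,0]]
[[7,16],[20,0],[23,13],[39,16],[41,0],[45,16],[48,0]]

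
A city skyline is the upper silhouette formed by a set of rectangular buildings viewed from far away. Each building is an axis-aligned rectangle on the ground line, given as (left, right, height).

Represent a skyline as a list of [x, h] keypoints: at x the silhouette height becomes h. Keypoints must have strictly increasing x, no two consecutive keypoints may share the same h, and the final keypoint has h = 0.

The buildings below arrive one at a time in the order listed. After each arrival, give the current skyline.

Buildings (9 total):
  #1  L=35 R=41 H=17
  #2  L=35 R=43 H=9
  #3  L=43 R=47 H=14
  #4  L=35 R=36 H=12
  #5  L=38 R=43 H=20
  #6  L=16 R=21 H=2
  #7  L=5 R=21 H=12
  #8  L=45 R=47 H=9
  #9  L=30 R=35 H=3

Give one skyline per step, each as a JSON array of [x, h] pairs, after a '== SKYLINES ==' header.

== SKYLINES ==
[[35,17],[41,0]]
[[35,17],[41,9],[43,0]]
[[35,17],[41,9],[43,14],[47,0]]
[[35,17],[41,9],[43,14],[47,0]]
[[35,17],[38,20],[43,14],[47,0]]
[[16,2],[21,0],[35,17],[38,20],[43,14],[47,0]]
[[5,12],[21,0],[35,17],[38,20],[43,14],[47,0]]
[[5,12],[21,0],[35,17],[38,20],[43,14],[47,0]]
[[5,12],[21,0],[30,3],[35,17],[38,20],[43,14],[47,0]]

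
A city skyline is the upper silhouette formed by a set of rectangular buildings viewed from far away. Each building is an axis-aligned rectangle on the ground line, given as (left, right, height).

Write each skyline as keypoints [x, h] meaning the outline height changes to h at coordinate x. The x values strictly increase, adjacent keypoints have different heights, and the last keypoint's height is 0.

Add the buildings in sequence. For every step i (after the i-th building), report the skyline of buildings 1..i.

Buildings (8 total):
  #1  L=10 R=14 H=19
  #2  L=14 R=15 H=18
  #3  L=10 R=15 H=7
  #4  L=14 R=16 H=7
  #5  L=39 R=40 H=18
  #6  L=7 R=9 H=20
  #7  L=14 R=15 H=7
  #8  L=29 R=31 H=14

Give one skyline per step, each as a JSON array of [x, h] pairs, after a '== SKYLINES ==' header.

== SKYLINES ==
[[10,19],[14,0]]
[[10,19],[14,18],[15,0]]
[[10,19],[14,18],[15,0]]
[[10,19],[14,18],[15,7],[16,0]]
[[10,19],[14,18],[15,7],[16,0],[39,18],[40,0]]
[[7,20],[9,0],[10,19],[14,18],[15,7],[16,0],[39,18],[40,0]]
[[7,20],[9,0],[10,19],[14,18],[15,7],[16,0],[39,18],[40,0]]
[[7,20],[9,0],[10,19],[14,18],[15,7],[16,0],[29,14],[31,0],[39,18],[40,0]]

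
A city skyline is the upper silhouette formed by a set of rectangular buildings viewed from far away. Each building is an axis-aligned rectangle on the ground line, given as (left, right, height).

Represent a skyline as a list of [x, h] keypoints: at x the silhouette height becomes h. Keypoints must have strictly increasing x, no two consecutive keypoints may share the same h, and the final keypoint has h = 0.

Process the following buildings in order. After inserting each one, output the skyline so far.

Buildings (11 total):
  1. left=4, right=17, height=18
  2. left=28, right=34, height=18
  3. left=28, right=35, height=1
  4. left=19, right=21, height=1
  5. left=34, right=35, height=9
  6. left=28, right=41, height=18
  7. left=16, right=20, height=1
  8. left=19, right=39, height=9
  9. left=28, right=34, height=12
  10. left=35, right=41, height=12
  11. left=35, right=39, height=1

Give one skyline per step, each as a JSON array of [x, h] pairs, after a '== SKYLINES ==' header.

== SKYLINES ==
[[4,18],[17,0]]
[[4,18],[17,0],[28,18],[34,0]]
[[4,18],[17,0],[28,18],[34,1],[35,0]]
[[4,18],[17,0],[19,1],[21,0],[28,18],[34,1],[35,0]]
[[4,18],[17,0],[19,1],[21,0],[28,18],[34,9],[35,0]]
[[4,18],[17,0],[19,1],[21,0],[28,18],[41,0]]
[[4,18],[17,1],[21,0],[28,18],[41,0]]
[[4,18],[17,1],[19,9],[28,18],[41,0]]
[[4,18],[17,1],[19,9],[28,18],[41,0]]
[[4,18],[17,1],[19,9],[28,18],[41,0]]
[[4,18],[17,1],[19,9],[28,18],[41,0]]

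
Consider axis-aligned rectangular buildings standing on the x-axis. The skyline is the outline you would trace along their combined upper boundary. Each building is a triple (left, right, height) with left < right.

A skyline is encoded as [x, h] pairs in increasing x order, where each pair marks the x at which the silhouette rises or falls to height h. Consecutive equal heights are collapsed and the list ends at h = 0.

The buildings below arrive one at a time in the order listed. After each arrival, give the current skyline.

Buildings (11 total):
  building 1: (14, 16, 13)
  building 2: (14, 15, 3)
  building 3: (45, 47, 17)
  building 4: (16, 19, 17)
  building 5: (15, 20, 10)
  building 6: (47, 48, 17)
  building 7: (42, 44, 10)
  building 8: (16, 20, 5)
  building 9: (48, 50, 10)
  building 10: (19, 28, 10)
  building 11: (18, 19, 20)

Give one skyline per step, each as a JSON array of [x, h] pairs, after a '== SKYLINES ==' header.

== SKYLINES ==
[[14,13],[16,0]]
[[14,13],[16,0]]
[[14,13],[16,0],[45,17],[47,0]]
[[14,13],[16,17],[19,0],[45,17],[47,0]]
[[14,13],[16,17],[19,10],[20,0],[45,17],[47,0]]
[[14,13],[16,17],[19,10],[20,0],[45,17],[48,0]]
[[14,13],[16,17],[19,10],[20,0],[42,10],[44,0],[45,17],[48,0]]
[[14,13],[16,17],[19,10],[20,0],[42,10],[44,0],[45,17],[48,0]]
[[14,13],[16,17],[19,10],[20,0],[42,10],[44,0],[45,17],[48,10],[50,0]]
[[14,13],[16,17],[19,10],[28,0],[42,10],[44,0],[45,17],[48,10],[50,0]]
[[14,13],[16,17],[18,20],[19,10],[28,0],[42,10],[44,0],[45,17],[48,10],[50,0]]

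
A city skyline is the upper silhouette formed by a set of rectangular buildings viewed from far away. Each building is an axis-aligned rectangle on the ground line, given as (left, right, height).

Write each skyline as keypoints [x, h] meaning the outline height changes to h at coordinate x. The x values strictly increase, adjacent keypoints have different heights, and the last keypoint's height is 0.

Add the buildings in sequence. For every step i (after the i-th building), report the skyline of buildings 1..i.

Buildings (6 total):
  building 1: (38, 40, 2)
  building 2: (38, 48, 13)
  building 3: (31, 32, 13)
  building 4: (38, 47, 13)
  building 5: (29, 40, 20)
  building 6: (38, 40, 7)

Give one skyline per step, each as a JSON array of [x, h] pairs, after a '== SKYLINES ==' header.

== SKYLINES ==
[[38,2],[40,0]]
[[38,13],[48,0]]
[[31,13],[32,0],[38,13],[48,0]]
[[31,13],[32,0],[38,13],[48,0]]
[[29,20],[40,13],[48,0]]
[[29,20],[40,13],[48,0]]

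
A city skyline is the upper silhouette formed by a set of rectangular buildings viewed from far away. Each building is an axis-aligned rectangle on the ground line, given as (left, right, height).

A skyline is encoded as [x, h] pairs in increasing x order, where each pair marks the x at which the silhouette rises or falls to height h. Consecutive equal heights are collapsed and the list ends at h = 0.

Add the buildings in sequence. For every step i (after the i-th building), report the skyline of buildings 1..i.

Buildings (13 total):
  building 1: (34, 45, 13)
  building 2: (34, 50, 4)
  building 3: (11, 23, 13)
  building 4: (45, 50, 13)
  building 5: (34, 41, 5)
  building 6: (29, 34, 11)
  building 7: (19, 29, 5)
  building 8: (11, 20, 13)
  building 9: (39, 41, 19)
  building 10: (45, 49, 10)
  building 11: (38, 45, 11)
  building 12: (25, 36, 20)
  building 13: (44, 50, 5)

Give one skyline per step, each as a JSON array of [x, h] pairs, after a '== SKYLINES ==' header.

== SKYLINES ==
[[34,13],[45,0]]
[[34,13],[45,4],[50,0]]
[[11,13],[23,0],[34,13],[45,4],[50,0]]
[[11,13],[23,0],[34,13],[50,0]]
[[11,13],[23,0],[34,13],[50,0]]
[[11,13],[23,0],[29,11],[34,13],[50,0]]
[[11,13],[23,5],[29,11],[34,13],[50,0]]
[[11,13],[23,5],[29,11],[34,13],[50,0]]
[[11,13],[23,5],[29,11],[34,13],[39,19],[41,13],[50,0]]
[[11,13],[23,5],[29,11],[34,13],[39,19],[41,13],[50,0]]
[[11,13],[23,5],[29,11],[34,13],[39,19],[41,13],[50,0]]
[[11,13],[23,5],[25,20],[36,13],[39,19],[41,13],[50,0]]
[[11,13],[23,5],[25,20],[36,13],[39,19],[41,13],[50,0]]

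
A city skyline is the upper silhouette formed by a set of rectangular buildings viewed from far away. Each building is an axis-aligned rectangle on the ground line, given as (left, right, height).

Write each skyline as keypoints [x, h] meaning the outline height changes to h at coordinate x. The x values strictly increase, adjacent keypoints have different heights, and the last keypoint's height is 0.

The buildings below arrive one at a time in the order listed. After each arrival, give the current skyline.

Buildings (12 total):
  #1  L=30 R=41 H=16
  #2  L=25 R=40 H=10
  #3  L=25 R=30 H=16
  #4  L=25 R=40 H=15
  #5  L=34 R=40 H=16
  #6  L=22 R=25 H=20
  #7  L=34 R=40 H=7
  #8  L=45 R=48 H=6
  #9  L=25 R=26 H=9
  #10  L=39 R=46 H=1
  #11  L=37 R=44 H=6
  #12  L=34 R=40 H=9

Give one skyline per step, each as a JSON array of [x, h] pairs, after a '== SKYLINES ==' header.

== SKYLINES ==
[[30,16],[41,0]]
[[25,10],[30,16],[41,0]]
[[25,16],[41,0]]
[[25,16],[41,0]]
[[25,16],[41,0]]
[[22,20],[25,16],[41,0]]
[[22,20],[25,16],[41,0]]
[[22,20],[25,16],[41,0],[45,6],[48,0]]
[[22,20],[25,16],[41,0],[45,6],[48,0]]
[[22,20],[25,16],[41,1],[45,6],[48,0]]
[[22,20],[25,16],[41,6],[44,1],[45,6],[48,0]]
[[22,20],[25,16],[41,6],[44,1],[45,6],[48,0]]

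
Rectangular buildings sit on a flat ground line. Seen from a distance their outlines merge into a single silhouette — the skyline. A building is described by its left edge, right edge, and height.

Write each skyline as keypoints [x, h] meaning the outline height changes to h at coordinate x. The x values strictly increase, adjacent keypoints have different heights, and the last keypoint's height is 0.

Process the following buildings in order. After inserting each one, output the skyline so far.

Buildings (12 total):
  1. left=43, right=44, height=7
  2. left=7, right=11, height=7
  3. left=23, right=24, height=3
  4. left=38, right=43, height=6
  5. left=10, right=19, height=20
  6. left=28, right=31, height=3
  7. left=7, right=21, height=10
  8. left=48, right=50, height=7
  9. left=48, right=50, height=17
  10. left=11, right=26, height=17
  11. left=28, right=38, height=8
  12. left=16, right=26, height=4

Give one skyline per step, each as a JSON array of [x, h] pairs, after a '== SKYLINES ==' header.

== SKYLINES ==
[[43,7],[44,0]]
[[7,7],[11,0],[43,7],[44,0]]
[[7,7],[11,0],[23,3],[24,0],[43,7],[44,0]]
[[7,7],[11,0],[23,3],[24,0],[38,6],[43,7],[44,0]]
[[7,7],[10,20],[19,0],[23,3],[24,0],[38,6],[43,7],[44,0]]
[[7,7],[10,20],[19,0],[23,3],[24,0],[28,3],[31,0],[38,6],[43,7],[44,0]]
[[7,10],[10,20],[19,10],[21,0],[23,3],[24,0],[28,3],[31,0],[38,6],[43,7],[44,0]]
[[7,10],[10,20],[19,10],[21,0],[23,3],[24,0],[28,3],[31,0],[38,6],[43,7],[44,0],[48,7],[50,0]]
[[7,10],[10,20],[19,10],[21,0],[23,3],[24,0],[28,3],[31,0],[38,6],[43,7],[44,0],[48,17],[50,0]]
[[7,10],[10,20],[19,17],[26,0],[28,3],[31,0],[38,6],[43,7],[44,0],[48,17],[50,0]]
[[7,10],[10,20],[19,17],[26,0],[28,8],[38,6],[43,7],[44,0],[48,17],[50,0]]
[[7,10],[10,20],[19,17],[26,0],[28,8],[38,6],[43,7],[44,0],[48,17],[50,0]]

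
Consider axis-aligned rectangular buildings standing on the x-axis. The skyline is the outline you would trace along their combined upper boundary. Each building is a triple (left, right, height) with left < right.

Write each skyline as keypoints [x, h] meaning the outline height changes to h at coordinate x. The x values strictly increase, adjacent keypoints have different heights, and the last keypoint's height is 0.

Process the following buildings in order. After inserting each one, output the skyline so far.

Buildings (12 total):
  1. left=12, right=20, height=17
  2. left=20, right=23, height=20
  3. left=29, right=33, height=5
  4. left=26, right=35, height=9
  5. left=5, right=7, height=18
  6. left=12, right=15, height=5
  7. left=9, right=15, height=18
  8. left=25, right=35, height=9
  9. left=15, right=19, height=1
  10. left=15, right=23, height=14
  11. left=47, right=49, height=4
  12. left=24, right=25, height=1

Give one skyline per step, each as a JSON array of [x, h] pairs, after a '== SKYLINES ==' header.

== SKYLINES ==
[[12,17],[20,0]]
[[12,17],[20,20],[23,0]]
[[12,17],[20,20],[23,0],[29,5],[33,0]]
[[12,17],[20,20],[23,0],[26,9],[35,0]]
[[5,18],[7,0],[12,17],[20,20],[23,0],[26,9],[35,0]]
[[5,18],[7,0],[12,17],[20,20],[23,0],[26,9],[35,0]]
[[5,18],[7,0],[9,18],[15,17],[20,20],[23,0],[26,9],[35,0]]
[[5,18],[7,0],[9,18],[15,17],[20,20],[23,0],[25,9],[35,0]]
[[5,18],[7,0],[9,18],[15,17],[20,20],[23,0],[25,9],[35,0]]
[[5,18],[7,0],[9,18],[15,17],[20,20],[23,0],[25,9],[35,0]]
[[5,18],[7,0],[9,18],[15,17],[20,20],[23,0],[25,9],[35,0],[47,4],[49,0]]
[[5,18],[7,0],[9,18],[15,17],[20,20],[23,0],[24,1],[25,9],[35,0],[47,4],[49,0]]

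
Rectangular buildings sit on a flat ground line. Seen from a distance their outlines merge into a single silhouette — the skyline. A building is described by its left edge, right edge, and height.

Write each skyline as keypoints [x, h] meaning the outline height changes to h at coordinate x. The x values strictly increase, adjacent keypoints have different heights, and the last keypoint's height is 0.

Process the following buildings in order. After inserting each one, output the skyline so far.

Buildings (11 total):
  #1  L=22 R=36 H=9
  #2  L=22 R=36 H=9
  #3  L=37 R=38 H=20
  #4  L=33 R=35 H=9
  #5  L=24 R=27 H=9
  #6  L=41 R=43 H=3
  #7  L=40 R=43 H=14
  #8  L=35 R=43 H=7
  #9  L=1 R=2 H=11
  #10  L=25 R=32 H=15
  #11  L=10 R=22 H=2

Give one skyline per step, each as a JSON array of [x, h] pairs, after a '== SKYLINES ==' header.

== SKYLINES ==
[[22,9],[36,0]]
[[22,9],[36,0]]
[[22,9],[36,0],[37,20],[38,0]]
[[22,9],[36,0],[37,20],[38,0]]
[[22,9],[36,0],[37,20],[38,0]]
[[22,9],[36,0],[37,20],[38,0],[41,3],[43,0]]
[[22,9],[36,0],[37,20],[38,0],[40,14],[43,0]]
[[22,9],[36,7],[37,20],[38,7],[40,14],[43,0]]
[[1,11],[2,0],[22,9],[36,7],[37,20],[38,7],[40,14],[43,0]]
[[1,11],[2,0],[22,9],[25,15],[32,9],[36,7],[37,20],[38,7],[40,14],[43,0]]
[[1,11],[2,0],[10,2],[22,9],[25,15],[32,9],[36,7],[37,20],[38,7],[40,14],[43,0]]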